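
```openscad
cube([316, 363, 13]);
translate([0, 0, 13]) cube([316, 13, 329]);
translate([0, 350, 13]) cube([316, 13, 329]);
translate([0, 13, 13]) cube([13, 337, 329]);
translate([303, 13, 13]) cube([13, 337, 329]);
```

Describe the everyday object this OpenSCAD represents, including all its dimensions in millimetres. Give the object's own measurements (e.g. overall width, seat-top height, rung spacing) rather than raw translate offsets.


An open-topped rectangular box: outside dimensions 316×363×342 mm, with a uniform wall and base thickness of 13 mm. The base is a full 316×363 slab on the floor; four walls sit on top of the base. The front and back walls (the −y and +y sides) span the full width; the two side walls fit between them.


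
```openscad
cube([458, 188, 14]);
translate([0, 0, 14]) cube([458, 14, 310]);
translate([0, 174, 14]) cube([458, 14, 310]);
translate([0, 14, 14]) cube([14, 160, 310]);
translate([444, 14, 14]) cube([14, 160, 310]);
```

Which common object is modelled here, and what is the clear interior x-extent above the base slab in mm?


An open box. The internal width is 430 mm.

A 458×188 base slab with four walls standing on it — an open box. The base is 458 mm wide and the walls are 14 mm thick, so the internal width is 458 − 2 × 14 = 430 mm.


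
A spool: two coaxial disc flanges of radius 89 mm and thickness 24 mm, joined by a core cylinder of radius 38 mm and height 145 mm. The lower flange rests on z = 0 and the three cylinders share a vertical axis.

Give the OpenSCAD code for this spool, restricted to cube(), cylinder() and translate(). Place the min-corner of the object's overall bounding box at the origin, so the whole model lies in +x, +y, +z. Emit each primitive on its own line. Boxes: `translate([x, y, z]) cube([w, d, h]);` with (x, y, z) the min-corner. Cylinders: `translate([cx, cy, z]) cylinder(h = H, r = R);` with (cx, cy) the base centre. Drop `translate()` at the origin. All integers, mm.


translate([89, 89, 0]) cylinder(h = 24, r = 89);
translate([89, 89, 24]) cylinder(h = 145, r = 38);
translate([89, 89, 169]) cylinder(h = 24, r = 89);


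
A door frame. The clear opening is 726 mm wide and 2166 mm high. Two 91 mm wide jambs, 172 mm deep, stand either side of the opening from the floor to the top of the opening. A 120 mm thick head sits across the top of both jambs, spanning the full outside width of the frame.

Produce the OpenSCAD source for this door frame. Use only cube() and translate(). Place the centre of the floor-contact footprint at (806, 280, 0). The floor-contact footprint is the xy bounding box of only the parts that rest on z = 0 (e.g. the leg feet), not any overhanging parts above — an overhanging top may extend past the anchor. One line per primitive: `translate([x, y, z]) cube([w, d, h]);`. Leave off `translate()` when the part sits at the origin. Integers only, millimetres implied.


translate([352, 194, 0]) cube([91, 172, 2166]);
translate([1169, 194, 0]) cube([91, 172, 2166]);
translate([352, 194, 2166]) cube([908, 172, 120]);


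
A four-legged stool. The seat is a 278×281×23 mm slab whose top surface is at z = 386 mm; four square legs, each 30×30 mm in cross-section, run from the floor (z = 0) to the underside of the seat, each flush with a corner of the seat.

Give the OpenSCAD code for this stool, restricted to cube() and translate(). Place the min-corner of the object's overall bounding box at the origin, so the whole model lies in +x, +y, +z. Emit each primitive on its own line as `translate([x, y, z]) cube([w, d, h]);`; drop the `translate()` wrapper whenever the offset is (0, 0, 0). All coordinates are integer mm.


translate([0, 0, 363]) cube([278, 281, 23]);
cube([30, 30, 363]);
translate([248, 0, 0]) cube([30, 30, 363]);
translate([0, 251, 0]) cube([30, 30, 363]);
translate([248, 251, 0]) cube([30, 30, 363]);


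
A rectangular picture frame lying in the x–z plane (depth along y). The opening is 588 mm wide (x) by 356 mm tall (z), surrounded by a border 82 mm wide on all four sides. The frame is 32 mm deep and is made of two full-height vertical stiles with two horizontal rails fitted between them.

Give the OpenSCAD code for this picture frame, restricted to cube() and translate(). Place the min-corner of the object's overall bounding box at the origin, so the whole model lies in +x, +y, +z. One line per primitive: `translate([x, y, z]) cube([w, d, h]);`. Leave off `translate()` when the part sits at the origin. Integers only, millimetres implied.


cube([82, 32, 520]);
translate([670, 0, 0]) cube([82, 32, 520]);
translate([82, 0, 0]) cube([588, 32, 82]);
translate([82, 0, 438]) cube([588, 32, 82]);


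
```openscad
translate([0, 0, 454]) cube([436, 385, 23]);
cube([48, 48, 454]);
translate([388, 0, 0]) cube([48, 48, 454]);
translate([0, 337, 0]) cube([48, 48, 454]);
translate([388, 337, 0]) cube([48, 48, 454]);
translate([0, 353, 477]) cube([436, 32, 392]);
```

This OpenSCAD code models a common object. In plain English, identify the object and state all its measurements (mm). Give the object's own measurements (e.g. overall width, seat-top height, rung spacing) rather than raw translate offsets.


A chair. The seat is a 436×385×23 mm slab with its top at z = 477 mm, on four 48×48 mm corner legs (flush with the seat edges, standing on z = 0). A flat backrest 32 mm thick, 392 mm tall, spans the full seat width and rises from the seat top along its +y edge, rear face flush with the rear of the seat.


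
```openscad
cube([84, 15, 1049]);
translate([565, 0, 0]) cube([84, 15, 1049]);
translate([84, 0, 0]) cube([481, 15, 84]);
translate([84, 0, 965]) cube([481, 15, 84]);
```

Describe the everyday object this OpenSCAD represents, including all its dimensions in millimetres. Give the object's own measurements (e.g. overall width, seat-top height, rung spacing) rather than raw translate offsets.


A rectangular picture frame lying in the x–z plane (depth along y). The opening is 481 mm wide (x) by 881 mm tall (z), surrounded by a border 84 mm wide on all four sides. The frame is 15 mm deep and is made of two full-height vertical stiles with two horizontal rails fitted between them.


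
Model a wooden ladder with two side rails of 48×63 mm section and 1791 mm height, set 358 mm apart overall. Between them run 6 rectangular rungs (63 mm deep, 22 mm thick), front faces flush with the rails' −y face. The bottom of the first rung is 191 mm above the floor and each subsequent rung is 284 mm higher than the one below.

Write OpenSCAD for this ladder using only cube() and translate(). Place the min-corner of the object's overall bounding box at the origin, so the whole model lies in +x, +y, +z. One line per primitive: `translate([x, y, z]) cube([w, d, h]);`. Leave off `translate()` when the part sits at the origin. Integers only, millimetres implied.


// rung span = 358 - 2*48 = 262
// rung[k] z = 191 + k*284
cube([48, 63, 1791]);
translate([310, 0, 0]) cube([48, 63, 1791]);
translate([48, 0, 191]) cube([262, 63, 22]);
translate([48, 0, 475]) cube([262, 63, 22]);
translate([48, 0, 759]) cube([262, 63, 22]);
translate([48, 0, 1043]) cube([262, 63, 22]);
translate([48, 0, 1327]) cube([262, 63, 22]);
translate([48, 0, 1611]) cube([262, 63, 22]);


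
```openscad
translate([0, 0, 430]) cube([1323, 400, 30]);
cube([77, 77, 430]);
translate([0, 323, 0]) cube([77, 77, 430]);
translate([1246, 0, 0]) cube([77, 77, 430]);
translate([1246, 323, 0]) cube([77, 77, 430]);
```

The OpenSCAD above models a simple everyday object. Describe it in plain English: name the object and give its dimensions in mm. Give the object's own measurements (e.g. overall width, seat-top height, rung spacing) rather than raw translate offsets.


A bench: a 1323×400 mm seat slab, 30 mm thick, top at z = 460 mm, on four 77×77 mm square legs flush with the seat corners and standing on z = 0.


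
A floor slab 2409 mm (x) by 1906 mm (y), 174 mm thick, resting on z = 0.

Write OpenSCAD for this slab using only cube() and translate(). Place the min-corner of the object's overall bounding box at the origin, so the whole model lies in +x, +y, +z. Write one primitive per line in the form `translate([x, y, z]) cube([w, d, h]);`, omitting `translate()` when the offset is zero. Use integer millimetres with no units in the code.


cube([2409, 1906, 174]);


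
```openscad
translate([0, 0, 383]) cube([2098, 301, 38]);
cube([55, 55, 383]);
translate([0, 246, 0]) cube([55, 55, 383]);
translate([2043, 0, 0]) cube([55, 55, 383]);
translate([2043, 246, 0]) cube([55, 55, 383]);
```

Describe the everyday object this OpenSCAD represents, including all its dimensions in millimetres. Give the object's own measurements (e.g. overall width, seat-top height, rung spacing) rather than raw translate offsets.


A long wooden bench with a 2098 mm (x) × 301 mm (y) seat, 38 mm thick, its top surface 421 mm above the floor. Four 55 mm square legs at the seat corners, flush with the edges, run from z = 0 to the seat underside.


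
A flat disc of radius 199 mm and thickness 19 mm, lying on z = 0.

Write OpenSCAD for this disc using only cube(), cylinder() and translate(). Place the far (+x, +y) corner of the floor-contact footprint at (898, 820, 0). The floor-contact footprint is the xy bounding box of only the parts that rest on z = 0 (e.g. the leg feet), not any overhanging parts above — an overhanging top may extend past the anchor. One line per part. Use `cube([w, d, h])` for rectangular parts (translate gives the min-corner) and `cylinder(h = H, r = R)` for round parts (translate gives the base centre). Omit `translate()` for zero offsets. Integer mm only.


translate([699, 621, 0]) cylinder(h = 19, r = 199);


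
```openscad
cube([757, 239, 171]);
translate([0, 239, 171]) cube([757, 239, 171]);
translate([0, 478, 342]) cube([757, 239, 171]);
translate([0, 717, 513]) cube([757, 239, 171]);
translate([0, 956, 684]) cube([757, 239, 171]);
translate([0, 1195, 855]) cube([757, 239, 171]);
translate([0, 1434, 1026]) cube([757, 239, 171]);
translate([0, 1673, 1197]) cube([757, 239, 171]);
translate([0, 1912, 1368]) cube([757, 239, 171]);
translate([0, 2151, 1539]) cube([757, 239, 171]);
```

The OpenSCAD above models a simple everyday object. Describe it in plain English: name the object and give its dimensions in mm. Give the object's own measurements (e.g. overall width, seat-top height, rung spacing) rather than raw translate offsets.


A straight staircase of 10 solid steps. Each step is 757 mm wide (x), 239 mm deep (y, the going) and 171 mm tall (the rise). The first step rests on the floor; each subsequent step sits one going further in +y and one rise higher in +z, directly behind and above the previous step with no overlap.


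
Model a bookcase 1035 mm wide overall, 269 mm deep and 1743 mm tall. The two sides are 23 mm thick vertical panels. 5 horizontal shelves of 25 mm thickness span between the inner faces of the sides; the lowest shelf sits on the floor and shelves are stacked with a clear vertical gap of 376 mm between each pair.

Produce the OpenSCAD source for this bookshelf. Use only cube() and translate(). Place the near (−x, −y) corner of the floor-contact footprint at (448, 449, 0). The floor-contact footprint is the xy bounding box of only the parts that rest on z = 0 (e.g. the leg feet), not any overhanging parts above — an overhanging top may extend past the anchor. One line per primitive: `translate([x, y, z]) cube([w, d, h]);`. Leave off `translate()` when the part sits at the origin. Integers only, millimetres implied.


translate([448, 449, 0]) cube([23, 269, 1743]);
translate([1460, 449, 0]) cube([23, 269, 1743]);
translate([471, 449, 0]) cube([989, 269, 25]);
translate([471, 449, 401]) cube([989, 269, 25]);
translate([471, 449, 802]) cube([989, 269, 25]);
translate([471, 449, 1203]) cube([989, 269, 25]);
translate([471, 449, 1604]) cube([989, 269, 25]);


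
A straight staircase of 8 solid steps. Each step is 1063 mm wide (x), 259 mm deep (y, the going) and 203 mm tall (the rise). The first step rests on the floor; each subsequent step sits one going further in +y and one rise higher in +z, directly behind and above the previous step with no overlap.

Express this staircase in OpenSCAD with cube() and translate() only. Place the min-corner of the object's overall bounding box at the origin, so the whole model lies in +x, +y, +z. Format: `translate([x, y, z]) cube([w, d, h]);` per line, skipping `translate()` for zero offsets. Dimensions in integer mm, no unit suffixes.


cube([1063, 259, 203]);
translate([0, 259, 203]) cube([1063, 259, 203]);
translate([0, 518, 406]) cube([1063, 259, 203]);
translate([0, 777, 609]) cube([1063, 259, 203]);
translate([0, 1036, 812]) cube([1063, 259, 203]);
translate([0, 1295, 1015]) cube([1063, 259, 203]);
translate([0, 1554, 1218]) cube([1063, 259, 203]);
translate([0, 1813, 1421]) cube([1063, 259, 203]);


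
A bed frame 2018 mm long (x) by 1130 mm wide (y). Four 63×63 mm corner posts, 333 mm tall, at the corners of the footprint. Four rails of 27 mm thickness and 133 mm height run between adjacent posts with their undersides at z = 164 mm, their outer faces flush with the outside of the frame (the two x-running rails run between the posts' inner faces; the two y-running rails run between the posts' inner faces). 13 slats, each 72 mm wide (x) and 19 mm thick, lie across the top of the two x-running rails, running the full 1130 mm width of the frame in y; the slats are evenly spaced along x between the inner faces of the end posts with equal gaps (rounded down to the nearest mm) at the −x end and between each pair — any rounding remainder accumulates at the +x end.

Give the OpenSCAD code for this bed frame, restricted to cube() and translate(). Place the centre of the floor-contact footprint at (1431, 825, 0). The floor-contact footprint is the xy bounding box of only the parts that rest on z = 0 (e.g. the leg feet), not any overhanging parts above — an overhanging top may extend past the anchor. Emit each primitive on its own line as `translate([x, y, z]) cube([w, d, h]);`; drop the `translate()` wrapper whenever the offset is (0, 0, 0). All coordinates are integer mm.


translate([422, 260, 0]) cube([63, 63, 333]);
translate([422, 1327, 0]) cube([63, 63, 333]);
translate([2377, 260, 0]) cube([63, 63, 333]);
translate([2377, 1327, 0]) cube([63, 63, 333]);
translate([485, 260, 164]) cube([1892, 27, 133]);
translate([485, 1363, 164]) cube([1892, 27, 133]);
translate([422, 323, 164]) cube([27, 1004, 133]);
translate([2413, 323, 164]) cube([27, 1004, 133]);
translate([553, 260, 297]) cube([72, 1130, 19]);
translate([693, 260, 297]) cube([72, 1130, 19]);
translate([833, 260, 297]) cube([72, 1130, 19]);
translate([973, 260, 297]) cube([72, 1130, 19]);
translate([1113, 260, 297]) cube([72, 1130, 19]);
translate([1253, 260, 297]) cube([72, 1130, 19]);
translate([1393, 260, 297]) cube([72, 1130, 19]);
translate([1533, 260, 297]) cube([72, 1130, 19]);
translate([1673, 260, 297]) cube([72, 1130, 19]);
translate([1813, 260, 297]) cube([72, 1130, 19]);
translate([1953, 260, 297]) cube([72, 1130, 19]);
translate([2093, 260, 297]) cube([72, 1130, 19]);
translate([2233, 260, 297]) cube([72, 1130, 19]);


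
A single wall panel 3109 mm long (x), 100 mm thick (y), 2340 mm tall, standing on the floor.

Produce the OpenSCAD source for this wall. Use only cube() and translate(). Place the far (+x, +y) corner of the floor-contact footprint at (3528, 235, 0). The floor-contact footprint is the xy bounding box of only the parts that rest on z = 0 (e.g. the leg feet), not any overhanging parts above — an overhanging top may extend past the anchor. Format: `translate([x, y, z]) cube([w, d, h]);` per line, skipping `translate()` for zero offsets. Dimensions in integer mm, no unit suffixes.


translate([419, 135, 0]) cube([3109, 100, 2340]);


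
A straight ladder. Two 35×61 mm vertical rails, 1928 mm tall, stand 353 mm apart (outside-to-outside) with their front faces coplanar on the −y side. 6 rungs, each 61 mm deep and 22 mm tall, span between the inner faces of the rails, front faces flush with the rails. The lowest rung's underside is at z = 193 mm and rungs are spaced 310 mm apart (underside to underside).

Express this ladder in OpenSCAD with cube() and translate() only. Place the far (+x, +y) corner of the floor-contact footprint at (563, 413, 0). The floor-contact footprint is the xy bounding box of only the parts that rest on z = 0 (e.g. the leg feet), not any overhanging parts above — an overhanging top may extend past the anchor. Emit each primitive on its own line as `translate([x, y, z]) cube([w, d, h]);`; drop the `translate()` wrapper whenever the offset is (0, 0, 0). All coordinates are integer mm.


// rung span = 353 - 2*35 = 283
// rung[k] z = 193 + k*310
translate([210, 352, 0]) cube([35, 61, 1928]);
translate([528, 352, 0]) cube([35, 61, 1928]);
translate([245, 352, 193]) cube([283, 61, 22]);
translate([245, 352, 503]) cube([283, 61, 22]);
translate([245, 352, 813]) cube([283, 61, 22]);
translate([245, 352, 1123]) cube([283, 61, 22]);
translate([245, 352, 1433]) cube([283, 61, 22]);
translate([245, 352, 1743]) cube([283, 61, 22]);


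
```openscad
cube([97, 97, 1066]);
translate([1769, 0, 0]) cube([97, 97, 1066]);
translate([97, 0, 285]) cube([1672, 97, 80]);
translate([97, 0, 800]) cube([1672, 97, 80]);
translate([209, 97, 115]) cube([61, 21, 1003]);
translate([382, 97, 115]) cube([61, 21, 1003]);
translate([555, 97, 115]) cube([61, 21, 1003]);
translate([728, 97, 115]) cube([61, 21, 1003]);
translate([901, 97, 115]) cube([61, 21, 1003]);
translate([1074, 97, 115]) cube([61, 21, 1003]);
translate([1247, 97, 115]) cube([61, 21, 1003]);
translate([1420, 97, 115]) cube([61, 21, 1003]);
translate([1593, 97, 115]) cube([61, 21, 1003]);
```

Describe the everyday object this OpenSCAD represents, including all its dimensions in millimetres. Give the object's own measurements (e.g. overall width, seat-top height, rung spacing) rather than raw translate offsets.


A fence section. Two 97×97 mm posts, 1066 mm tall, stand on the floor with a clear span of 1672 mm between their inner faces. Two horizontal rails of 97×80 mm section span the gap between the posts with their undersides at z = 285 mm and z = 800 mm, flush with the posts' −y face. 9 pickets, each 61 mm wide, 21 mm thick and 1003 mm tall, are fixed to the +y face of the rails with their bottoms at z = 115 mm, spaced across the span with a 112 mm gap after the −x post and between neighbouring pickets, with 115 mm left before the +x post.


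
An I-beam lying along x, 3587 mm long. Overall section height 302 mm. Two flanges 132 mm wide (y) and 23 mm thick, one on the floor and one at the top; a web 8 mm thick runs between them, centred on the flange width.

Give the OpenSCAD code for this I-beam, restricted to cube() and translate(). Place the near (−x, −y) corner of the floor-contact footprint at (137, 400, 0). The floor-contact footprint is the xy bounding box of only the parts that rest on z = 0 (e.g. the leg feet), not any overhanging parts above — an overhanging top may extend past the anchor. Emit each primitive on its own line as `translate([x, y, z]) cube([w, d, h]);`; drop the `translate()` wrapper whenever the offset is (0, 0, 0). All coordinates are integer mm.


translate([137, 400, 0]) cube([3587, 132, 23]);
translate([137, 462, 23]) cube([3587, 8, 256]);
translate([137, 400, 279]) cube([3587, 132, 23]);


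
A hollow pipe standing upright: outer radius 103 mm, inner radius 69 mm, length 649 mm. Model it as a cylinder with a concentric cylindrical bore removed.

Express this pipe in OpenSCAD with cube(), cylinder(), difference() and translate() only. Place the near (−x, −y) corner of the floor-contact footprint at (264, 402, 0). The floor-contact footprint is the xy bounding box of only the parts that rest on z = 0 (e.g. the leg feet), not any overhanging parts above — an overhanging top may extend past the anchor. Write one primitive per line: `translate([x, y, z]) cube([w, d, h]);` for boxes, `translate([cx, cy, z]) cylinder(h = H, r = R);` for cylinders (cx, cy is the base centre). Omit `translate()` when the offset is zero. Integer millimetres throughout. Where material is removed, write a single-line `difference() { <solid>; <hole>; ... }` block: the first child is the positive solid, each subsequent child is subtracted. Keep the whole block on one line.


difference() { translate([367, 505, 0]) cylinder(h = 649, r = 103); translate([367, 505, 0]) cylinder(h = 649, r = 69); }


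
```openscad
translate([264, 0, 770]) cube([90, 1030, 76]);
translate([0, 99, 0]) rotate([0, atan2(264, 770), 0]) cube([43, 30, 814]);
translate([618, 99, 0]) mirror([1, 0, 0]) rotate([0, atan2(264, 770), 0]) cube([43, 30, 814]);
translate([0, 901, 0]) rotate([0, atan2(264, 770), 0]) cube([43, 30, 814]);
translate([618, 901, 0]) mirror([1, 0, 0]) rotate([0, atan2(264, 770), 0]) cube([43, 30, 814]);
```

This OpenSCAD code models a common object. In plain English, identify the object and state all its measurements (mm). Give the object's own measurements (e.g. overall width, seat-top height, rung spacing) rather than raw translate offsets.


A sawhorse. A 90×1030×76 mm beam (x, y, z) sits on two A-frame leg pairs. Each pair is two raked legs of 43×30 mm section (30 mm along y) splaying symmetrically in x. Each leg rises 770 mm vertically over 264 mm of horizontal reach and is 814 mm long along its own axis. Every leg's outer bottom edge rests on the floor and its outer top edge meets a bottom edge of the beam — the left legs (tilting toward +x) meet the beam's −x bottom edge, the right legs (their mirror images, tilting toward −x) meet its +x bottom edge — so the leg tops tuck under the beam, the beam's underside is 770 mm above the floor, and the feet are 618 mm apart outside-to-outside with the beam centred between them. The two leg pairs are set in 99 mm from either end of the beam.


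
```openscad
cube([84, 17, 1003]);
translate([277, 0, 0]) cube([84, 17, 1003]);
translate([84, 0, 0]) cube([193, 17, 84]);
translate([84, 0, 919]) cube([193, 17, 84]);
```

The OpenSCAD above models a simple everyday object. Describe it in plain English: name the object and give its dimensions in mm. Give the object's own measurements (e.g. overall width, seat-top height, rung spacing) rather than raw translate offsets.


A rectangular picture frame lying in the x–z plane (depth along y). The opening is 193 mm wide (x) by 835 mm tall (z), surrounded by a border 84 mm wide on all four sides. The frame is 17 mm deep and is made of two full-height vertical stiles with two horizontal rails fitted between them.


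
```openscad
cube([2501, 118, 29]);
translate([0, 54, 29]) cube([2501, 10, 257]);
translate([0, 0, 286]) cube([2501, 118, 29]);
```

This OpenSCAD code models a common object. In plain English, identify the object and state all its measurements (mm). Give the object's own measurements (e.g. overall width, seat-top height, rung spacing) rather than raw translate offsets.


An I-beam lying along x, 2501 mm long. Overall section height 315 mm. Two flanges 118 mm wide (y) and 29 mm thick, one on the floor and one at the top; a web 10 mm thick runs between them, centred on the flange width.


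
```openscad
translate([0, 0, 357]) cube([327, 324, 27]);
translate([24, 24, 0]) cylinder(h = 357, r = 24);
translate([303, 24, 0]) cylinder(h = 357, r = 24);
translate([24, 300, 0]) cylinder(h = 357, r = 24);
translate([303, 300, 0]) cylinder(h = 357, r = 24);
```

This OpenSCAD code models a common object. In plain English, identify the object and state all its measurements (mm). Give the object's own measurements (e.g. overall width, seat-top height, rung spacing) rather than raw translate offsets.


A four-legged stool. The seat is a 327×324×27 mm slab whose top surface is at z = 384 mm; four round legs, each 48 mm in diameter, run from the floor (z = 0) to the underside of the seat, each leg's axis is inset half a diameter from the nearest pair of seat edges (so the leg's bounding box is flush with the corner).


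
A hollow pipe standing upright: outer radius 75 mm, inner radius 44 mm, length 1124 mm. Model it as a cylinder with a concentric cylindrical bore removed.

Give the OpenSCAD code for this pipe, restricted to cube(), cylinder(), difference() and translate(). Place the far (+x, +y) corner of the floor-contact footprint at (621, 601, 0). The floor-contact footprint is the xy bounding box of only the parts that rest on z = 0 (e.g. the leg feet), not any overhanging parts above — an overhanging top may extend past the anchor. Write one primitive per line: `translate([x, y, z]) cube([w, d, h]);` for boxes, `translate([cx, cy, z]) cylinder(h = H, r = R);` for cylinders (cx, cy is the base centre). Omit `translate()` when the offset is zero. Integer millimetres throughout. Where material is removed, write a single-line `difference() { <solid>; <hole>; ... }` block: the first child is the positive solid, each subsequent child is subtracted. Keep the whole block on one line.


difference() { translate([546, 526, 0]) cylinder(h = 1124, r = 75); translate([546, 526, 0]) cylinder(h = 1124, r = 44); }


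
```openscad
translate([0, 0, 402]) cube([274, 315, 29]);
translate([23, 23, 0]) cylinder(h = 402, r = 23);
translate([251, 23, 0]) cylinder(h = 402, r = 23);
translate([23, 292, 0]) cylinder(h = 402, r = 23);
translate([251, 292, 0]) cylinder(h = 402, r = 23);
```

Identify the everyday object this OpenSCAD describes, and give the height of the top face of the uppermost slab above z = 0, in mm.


A stool. The seat height is 431 mm.

A 274×315×29 slab at z = 402 on four corner cylinders — a stool. The seat top is 402 + 29 = 431 mm.


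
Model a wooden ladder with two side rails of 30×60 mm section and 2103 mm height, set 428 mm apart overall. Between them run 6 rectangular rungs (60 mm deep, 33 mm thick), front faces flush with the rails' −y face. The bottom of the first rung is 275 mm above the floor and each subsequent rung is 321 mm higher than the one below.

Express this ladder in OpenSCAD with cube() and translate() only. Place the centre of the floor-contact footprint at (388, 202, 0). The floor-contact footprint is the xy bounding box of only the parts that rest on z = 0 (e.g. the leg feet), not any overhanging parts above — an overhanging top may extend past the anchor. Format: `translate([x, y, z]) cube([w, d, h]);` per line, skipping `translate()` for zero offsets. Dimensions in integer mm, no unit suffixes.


translate([174, 172, 0]) cube([30, 60, 2103]);
translate([572, 172, 0]) cube([30, 60, 2103]);
translate([204, 172, 275]) cube([368, 60, 33]);
translate([204, 172, 596]) cube([368, 60, 33]);
translate([204, 172, 917]) cube([368, 60, 33]);
translate([204, 172, 1238]) cube([368, 60, 33]);
translate([204, 172, 1559]) cube([368, 60, 33]);
translate([204, 172, 1880]) cube([368, 60, 33]);


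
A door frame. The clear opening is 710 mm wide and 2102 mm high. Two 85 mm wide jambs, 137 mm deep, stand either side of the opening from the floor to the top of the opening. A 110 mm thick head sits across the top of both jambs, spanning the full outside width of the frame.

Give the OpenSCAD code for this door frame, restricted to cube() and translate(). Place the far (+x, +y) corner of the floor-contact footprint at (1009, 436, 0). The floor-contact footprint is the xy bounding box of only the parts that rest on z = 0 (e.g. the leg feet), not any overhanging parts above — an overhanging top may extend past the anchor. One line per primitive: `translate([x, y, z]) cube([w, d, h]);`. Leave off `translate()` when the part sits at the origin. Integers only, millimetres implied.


translate([129, 299, 0]) cube([85, 137, 2102]);
translate([924, 299, 0]) cube([85, 137, 2102]);
translate([129, 299, 2102]) cube([880, 137, 110]);


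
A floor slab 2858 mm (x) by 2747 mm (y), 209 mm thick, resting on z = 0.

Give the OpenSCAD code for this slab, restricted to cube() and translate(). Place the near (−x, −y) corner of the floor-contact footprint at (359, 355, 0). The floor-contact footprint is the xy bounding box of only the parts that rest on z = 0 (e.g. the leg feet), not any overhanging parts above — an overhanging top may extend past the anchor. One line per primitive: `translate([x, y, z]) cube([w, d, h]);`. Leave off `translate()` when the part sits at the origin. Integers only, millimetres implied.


translate([359, 355, 0]) cube([2858, 2747, 209]);


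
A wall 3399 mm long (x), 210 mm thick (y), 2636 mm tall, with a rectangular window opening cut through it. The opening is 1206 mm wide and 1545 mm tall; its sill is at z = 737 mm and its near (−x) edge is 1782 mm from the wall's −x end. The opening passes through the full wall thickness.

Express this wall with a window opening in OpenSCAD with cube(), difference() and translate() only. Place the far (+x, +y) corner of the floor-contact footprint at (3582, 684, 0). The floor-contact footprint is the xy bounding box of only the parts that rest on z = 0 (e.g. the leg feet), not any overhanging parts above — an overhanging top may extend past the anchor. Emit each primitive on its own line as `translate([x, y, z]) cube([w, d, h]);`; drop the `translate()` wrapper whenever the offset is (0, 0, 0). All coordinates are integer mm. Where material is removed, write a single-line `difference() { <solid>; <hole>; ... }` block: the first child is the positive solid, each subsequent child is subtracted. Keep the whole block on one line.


difference() { translate([183, 474, 0]) cube([3399, 210, 2636]); translate([1965, 474, 737]) cube([1206, 210, 1545]); }


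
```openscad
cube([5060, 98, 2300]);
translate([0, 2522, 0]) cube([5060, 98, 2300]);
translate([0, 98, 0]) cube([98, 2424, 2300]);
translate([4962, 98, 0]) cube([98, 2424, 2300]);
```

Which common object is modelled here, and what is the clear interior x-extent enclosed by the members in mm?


A house (or room) frame. The interior width is 4864 mm.

Four 2300 mm walls enclosing a rectangle with no floor or roof — a room or house frame. Outside width is 5060 mm and wall thickness is 98 mm, so the interior width is 5060 − 2 × 98 = 4864 mm.


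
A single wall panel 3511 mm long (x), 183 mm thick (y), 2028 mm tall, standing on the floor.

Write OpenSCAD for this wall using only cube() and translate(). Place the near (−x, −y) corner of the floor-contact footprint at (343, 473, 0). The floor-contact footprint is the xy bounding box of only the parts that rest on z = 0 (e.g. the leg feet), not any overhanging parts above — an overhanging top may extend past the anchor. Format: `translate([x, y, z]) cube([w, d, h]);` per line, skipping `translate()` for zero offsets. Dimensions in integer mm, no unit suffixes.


translate([343, 473, 0]) cube([3511, 183, 2028]);


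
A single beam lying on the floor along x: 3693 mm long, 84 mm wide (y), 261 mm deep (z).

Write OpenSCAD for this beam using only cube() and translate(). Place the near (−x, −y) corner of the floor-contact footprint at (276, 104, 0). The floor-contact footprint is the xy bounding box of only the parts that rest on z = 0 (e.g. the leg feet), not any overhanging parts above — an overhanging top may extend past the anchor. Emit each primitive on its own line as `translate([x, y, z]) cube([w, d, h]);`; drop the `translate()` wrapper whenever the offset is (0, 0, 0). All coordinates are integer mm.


translate([276, 104, 0]) cube([3693, 84, 261]);


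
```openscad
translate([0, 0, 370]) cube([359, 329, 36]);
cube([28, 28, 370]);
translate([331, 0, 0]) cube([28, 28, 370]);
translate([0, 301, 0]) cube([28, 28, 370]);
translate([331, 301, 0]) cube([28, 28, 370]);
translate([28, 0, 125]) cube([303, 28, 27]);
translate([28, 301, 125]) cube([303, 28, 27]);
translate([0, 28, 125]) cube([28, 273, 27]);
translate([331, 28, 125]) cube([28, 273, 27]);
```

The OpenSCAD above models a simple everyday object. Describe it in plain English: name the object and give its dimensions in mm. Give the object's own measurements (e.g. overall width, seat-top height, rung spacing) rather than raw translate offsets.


A simple wooden stool: a rectangular seat 359 mm (x) by 329 mm (y), 36 mm thick, top face at z = 406 mm, on four square legs, each 28×28 mm in cross-section. The legs rest on z = 0, each flush with a corner of the seat. Four stretchers, 28 mm wide and 27 mm tall, connect adjacent legs with their undersides at z = 125 mm, each running between the inner faces of the legs it joins and aligned with the legs' outer faces on the other axis.


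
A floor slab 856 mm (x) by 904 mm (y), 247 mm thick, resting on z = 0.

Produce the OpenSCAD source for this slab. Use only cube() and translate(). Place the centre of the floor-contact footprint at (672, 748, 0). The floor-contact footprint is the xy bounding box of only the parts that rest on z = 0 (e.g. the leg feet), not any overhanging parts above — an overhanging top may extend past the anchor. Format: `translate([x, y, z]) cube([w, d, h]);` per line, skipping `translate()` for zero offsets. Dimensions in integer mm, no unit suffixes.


translate([244, 296, 0]) cube([856, 904, 247]);


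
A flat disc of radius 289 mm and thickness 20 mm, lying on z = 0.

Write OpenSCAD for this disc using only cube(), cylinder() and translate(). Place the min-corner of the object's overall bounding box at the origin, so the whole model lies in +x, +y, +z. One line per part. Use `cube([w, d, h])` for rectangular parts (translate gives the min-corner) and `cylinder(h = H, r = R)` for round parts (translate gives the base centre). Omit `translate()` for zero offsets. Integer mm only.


translate([289, 289, 0]) cylinder(h = 20, r = 289);


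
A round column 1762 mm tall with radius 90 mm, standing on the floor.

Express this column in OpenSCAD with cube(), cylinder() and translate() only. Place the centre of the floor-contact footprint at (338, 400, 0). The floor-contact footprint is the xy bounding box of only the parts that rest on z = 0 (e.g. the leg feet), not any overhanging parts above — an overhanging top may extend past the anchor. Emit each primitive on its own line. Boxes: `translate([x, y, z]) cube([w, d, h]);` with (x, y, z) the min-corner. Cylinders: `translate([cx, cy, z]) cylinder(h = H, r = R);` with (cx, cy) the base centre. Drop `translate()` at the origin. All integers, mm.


translate([338, 400, 0]) cylinder(h = 1762, r = 90);


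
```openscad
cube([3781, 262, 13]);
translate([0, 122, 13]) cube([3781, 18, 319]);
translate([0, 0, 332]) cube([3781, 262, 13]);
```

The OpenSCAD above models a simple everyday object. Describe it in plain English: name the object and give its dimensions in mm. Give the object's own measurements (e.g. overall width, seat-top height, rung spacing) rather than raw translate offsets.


An I-beam lying along x, 3781 mm long. Overall section height 345 mm. Two flanges 262 mm wide (y) and 13 mm thick, one on the floor and one at the top; a web 18 mm thick runs between them, centred on the flange width.


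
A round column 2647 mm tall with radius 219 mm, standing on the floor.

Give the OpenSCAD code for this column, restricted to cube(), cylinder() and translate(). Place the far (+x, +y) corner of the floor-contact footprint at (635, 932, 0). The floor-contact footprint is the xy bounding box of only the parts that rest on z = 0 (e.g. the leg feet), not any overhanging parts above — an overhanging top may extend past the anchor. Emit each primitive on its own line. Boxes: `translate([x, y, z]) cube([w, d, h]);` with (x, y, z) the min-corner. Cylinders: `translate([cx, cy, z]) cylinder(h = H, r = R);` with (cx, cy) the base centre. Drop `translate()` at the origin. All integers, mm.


translate([416, 713, 0]) cylinder(h = 2647, r = 219);


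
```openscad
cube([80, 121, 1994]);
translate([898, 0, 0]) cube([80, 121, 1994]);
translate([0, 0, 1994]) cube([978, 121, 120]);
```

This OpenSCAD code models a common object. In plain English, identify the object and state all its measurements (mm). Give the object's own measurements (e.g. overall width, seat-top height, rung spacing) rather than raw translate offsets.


A door frame. The clear opening is 818 mm wide and 1994 mm high. Two 80 mm wide jambs, 121 mm deep, stand either side of the opening from the floor to the top of the opening. A 120 mm thick head sits across the top of both jambs, spanning the full outside width of the frame.


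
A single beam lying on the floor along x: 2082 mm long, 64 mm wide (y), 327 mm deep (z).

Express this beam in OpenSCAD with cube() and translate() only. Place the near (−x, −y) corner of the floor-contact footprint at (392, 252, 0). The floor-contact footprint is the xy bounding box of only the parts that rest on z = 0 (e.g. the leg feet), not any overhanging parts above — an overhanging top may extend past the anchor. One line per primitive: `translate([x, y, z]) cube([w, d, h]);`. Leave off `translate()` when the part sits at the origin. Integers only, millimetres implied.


translate([392, 252, 0]) cube([2082, 64, 327]);


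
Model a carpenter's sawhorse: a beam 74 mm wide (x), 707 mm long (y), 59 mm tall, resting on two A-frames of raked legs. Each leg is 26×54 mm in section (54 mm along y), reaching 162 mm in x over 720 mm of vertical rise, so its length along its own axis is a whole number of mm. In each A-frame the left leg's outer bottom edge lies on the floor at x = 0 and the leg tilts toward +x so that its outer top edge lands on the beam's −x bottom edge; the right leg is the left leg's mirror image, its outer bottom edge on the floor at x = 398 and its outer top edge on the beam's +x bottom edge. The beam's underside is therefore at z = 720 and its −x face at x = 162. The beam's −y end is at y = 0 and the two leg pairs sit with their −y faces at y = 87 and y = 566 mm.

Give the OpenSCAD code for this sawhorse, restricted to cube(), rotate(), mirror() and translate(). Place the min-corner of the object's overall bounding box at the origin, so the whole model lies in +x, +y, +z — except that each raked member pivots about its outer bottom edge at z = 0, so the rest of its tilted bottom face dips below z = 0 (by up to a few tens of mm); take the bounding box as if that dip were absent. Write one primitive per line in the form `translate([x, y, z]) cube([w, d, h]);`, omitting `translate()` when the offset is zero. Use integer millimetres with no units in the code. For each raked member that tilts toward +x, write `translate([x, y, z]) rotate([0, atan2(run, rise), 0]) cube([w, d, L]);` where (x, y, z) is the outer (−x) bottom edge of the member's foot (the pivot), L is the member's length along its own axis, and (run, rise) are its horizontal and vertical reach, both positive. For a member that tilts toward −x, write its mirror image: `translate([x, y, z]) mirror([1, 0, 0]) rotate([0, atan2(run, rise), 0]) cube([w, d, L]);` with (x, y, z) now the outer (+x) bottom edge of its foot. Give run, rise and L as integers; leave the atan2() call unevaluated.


translate([162, 0, 720]) cube([74, 707, 59]);
translate([0, 87, 0]) rotate([0, atan2(162, 720), 0]) cube([26, 54, 738]);
translate([398, 87, 0]) mirror([1, 0, 0]) rotate([0, atan2(162, 720), 0]) cube([26, 54, 738]);
translate([0, 566, 0]) rotate([0, atan2(162, 720), 0]) cube([26, 54, 738]);
translate([398, 566, 0]) mirror([1, 0, 0]) rotate([0, atan2(162, 720), 0]) cube([26, 54, 738]);


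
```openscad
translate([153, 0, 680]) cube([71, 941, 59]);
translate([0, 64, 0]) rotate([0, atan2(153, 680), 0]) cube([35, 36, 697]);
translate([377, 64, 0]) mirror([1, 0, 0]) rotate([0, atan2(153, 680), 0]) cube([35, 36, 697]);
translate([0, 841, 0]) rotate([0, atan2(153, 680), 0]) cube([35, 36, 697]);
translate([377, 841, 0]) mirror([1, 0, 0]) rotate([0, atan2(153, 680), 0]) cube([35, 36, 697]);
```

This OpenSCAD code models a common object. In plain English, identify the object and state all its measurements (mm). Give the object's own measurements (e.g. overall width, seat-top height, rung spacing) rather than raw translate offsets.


A sawhorse. A 71×941×59 mm beam (x, y, z) sits on two A-frame leg pairs. Each pair is two raked legs of 35×36 mm section (36 mm along y) splaying symmetrically in x. Each leg rises 680 mm vertically over 153 mm of horizontal reach and is 697 mm long along its own axis. Every leg's outer bottom edge rests on the floor and its outer top edge meets a bottom edge of the beam — the left legs (tilting toward +x) meet the beam's −x bottom edge, the right legs (their mirror images, tilting toward −x) meet its +x bottom edge — so the leg tops tuck under the beam, the beam's underside is 680 mm above the floor, and the feet are 377 mm apart outside-to-outside with the beam centred between them. The two leg pairs are set in 64 mm from either end of the beam.
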